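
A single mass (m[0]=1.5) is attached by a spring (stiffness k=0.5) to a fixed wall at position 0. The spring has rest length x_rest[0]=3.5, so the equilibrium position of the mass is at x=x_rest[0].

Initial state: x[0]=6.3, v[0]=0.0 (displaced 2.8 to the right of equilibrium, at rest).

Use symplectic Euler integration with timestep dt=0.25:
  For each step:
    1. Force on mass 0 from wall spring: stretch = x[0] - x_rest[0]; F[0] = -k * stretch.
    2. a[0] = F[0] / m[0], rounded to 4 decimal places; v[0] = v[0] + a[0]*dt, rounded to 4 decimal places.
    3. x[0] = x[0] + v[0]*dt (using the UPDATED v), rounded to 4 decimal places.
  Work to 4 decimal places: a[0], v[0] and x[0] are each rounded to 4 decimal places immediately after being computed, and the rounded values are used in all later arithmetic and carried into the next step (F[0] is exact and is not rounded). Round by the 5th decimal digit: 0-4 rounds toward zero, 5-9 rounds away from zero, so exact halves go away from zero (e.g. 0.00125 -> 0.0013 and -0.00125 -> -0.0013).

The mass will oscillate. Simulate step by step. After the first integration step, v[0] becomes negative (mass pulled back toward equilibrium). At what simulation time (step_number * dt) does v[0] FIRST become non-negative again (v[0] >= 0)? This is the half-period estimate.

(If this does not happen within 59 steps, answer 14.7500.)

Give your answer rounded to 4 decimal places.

Answer: 5.5000

Derivation:
Step 0: x=[6.3000] v=[0.0000]
Step 1: x=[6.2417] v=[-0.2333]
Step 2: x=[6.1263] v=[-0.4618]
Step 3: x=[5.9561] v=[-0.6807]
Step 4: x=[5.7348] v=[-0.8854]
Step 5: x=[5.4669] v=[-1.0716]
Step 6: x=[5.1580] v=[-1.2355]
Step 7: x=[4.8146] v=[-1.3737]
Step 8: x=[4.4438] v=[-1.4833]
Step 9: x=[4.0533] v=[-1.5620]
Step 10: x=[3.6513] v=[-1.6081]
Step 11: x=[3.2461] v=[-1.6207]
Step 12: x=[2.8462] v=[-1.5996]
Step 13: x=[2.4599] v=[-1.5451]
Step 14: x=[2.0953] v=[-1.4584]
Step 15: x=[1.7600] v=[-1.3414]
Step 16: x=[1.4609] v=[-1.1964]
Step 17: x=[1.2043] v=[-1.0265]
Step 18: x=[0.9955] v=[-0.8352]
Step 19: x=[0.8389] v=[-0.6265]
Step 20: x=[0.7377] v=[-0.4048]
Step 21: x=[0.6941] v=[-0.1746]
Step 22: x=[0.7089] v=[0.0592]
First v>=0 after going negative at step 22, time=5.5000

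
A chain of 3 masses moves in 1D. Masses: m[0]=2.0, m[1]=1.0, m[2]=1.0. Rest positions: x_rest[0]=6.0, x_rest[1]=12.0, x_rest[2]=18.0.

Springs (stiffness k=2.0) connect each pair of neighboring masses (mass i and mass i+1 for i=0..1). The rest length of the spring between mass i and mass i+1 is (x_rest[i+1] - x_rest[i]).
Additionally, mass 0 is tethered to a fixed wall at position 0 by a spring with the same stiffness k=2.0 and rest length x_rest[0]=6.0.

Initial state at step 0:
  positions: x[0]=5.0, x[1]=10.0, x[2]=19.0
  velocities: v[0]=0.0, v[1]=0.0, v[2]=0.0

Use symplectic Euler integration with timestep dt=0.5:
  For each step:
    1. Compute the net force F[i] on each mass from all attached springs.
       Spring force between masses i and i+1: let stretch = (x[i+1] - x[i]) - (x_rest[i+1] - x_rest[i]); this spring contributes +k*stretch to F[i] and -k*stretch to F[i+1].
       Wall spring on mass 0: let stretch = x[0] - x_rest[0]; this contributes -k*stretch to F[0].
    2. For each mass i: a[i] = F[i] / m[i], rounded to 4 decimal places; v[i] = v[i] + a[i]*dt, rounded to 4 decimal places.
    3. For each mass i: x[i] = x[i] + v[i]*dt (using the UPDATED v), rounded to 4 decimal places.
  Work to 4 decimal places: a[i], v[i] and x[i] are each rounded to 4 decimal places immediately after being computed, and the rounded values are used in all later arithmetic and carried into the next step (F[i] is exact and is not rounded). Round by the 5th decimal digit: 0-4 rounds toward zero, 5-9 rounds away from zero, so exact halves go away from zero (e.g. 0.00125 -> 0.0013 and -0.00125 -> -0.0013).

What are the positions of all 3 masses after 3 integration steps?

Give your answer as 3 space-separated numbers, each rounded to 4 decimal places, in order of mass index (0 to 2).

Answer: 6.5625 12.1250 16.5000

Derivation:
Step 0: x=[5.0000 10.0000 19.0000] v=[0.0000 0.0000 0.0000]
Step 1: x=[5.0000 12.0000 17.5000] v=[0.0000 4.0000 -3.0000]
Step 2: x=[5.5000 13.2500 16.2500] v=[1.0000 2.5000 -2.5000]
Step 3: x=[6.5625 12.1250 16.5000] v=[2.1250 -2.2500 0.5000]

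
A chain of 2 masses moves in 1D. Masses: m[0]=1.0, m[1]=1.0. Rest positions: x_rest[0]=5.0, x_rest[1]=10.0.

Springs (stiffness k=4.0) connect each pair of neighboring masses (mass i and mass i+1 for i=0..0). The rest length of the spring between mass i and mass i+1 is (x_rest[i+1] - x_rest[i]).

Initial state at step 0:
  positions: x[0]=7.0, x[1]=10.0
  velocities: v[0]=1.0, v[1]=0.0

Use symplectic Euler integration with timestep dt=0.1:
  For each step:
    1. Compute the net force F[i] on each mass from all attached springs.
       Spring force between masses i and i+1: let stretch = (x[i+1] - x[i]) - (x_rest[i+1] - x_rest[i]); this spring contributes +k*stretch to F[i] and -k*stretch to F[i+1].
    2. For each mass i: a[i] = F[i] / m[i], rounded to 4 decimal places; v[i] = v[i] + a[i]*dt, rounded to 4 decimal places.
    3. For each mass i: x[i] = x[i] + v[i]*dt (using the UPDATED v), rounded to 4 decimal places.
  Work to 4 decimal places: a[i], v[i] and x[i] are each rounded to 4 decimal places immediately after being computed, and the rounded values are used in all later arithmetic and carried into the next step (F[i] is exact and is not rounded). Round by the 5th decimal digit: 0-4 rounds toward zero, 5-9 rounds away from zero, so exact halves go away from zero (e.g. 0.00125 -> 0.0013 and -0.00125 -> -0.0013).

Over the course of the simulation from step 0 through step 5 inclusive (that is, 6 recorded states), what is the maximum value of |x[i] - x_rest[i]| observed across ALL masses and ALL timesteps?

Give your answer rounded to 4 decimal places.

Step 0: x=[7.0000 10.0000] v=[1.0000 0.0000]
Step 1: x=[7.0200 10.0800] v=[0.2000 0.8000]
Step 2: x=[6.9624 10.2376] v=[-0.5760 1.5760]
Step 3: x=[6.8358 10.4642] v=[-1.2659 2.2659]
Step 4: x=[6.6544 10.7457] v=[-1.8145 2.8145]
Step 5: x=[6.4366 11.0635] v=[-2.1780 3.1780]
Max displacement = 2.0200

Answer: 2.0200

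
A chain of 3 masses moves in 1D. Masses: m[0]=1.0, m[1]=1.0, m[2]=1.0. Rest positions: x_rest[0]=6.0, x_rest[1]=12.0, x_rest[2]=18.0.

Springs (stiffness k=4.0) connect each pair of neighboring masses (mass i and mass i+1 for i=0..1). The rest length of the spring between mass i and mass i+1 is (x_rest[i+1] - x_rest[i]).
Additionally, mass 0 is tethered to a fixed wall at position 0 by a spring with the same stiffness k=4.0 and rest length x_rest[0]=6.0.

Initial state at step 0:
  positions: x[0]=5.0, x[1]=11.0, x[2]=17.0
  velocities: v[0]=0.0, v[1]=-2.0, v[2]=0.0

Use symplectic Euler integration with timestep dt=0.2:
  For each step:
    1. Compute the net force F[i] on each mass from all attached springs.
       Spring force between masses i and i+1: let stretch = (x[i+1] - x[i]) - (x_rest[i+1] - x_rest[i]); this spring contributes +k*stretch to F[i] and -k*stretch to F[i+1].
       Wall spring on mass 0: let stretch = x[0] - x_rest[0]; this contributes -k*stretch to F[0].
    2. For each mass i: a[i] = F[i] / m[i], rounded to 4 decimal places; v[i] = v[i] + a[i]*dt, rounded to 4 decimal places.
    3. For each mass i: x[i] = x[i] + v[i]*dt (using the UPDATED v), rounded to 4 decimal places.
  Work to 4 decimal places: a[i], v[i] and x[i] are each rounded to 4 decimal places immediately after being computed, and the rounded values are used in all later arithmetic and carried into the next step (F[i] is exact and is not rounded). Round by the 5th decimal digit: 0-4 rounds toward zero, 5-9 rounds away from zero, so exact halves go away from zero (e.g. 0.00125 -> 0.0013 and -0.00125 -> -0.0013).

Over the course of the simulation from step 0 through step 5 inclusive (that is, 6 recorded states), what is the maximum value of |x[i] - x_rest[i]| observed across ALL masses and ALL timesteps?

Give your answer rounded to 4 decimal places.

Step 0: x=[5.0000 11.0000 17.0000] v=[0.0000 -2.0000 0.0000]
Step 1: x=[5.1600 10.6000 17.0000] v=[0.8000 -2.0000 0.0000]
Step 2: x=[5.3648 10.3536 16.9360] v=[1.0240 -1.2320 -0.3200]
Step 3: x=[5.5094 10.3622 16.7788] v=[0.7232 0.0429 -0.7859]
Step 4: x=[5.5490 10.6210 16.5550] v=[0.1979 1.2939 -1.1192]
Step 5: x=[5.5123 11.0177 16.3417] v=[-0.1837 1.9835 -1.0664]
Max displacement = 1.6583

Answer: 1.6583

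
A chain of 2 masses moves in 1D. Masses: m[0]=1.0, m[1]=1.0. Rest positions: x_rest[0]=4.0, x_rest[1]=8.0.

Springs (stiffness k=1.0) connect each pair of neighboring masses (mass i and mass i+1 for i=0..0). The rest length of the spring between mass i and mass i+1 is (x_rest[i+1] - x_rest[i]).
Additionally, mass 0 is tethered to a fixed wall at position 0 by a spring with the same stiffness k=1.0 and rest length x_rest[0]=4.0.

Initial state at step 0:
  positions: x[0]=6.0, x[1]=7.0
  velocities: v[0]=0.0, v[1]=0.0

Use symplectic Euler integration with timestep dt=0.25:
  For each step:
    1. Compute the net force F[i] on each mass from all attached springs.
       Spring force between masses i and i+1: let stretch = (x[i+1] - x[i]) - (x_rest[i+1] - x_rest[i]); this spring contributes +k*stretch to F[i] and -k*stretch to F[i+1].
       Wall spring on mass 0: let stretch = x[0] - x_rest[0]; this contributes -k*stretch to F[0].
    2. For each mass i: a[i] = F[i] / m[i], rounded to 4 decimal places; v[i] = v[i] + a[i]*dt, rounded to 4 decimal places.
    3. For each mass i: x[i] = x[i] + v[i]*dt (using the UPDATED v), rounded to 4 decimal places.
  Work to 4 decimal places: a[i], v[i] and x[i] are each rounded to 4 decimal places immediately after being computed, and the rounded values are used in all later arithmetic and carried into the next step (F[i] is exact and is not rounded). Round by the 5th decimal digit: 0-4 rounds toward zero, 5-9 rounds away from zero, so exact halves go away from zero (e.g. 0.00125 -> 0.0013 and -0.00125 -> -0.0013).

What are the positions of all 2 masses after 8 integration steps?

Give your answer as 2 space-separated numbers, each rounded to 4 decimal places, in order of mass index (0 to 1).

Answer: 2.1910 9.1781

Derivation:
Step 0: x=[6.0000 7.0000] v=[0.0000 0.0000]
Step 1: x=[5.6875 7.1875] v=[-1.2500 0.7500]
Step 2: x=[5.1133 7.5313] v=[-2.2969 1.3750]
Step 3: x=[4.3706 7.9739] v=[-2.9707 1.7705]
Step 4: x=[3.5800 8.4413] v=[-3.1625 1.8697]
Step 5: x=[2.8695 8.8549] v=[-2.8422 1.6544]
Step 6: x=[2.3537 9.1444] v=[-2.0632 1.1581]
Step 7: x=[2.1152 9.2595] v=[-0.9540 0.4604]
Step 8: x=[2.1910 9.1781] v=[0.3033 -0.3257]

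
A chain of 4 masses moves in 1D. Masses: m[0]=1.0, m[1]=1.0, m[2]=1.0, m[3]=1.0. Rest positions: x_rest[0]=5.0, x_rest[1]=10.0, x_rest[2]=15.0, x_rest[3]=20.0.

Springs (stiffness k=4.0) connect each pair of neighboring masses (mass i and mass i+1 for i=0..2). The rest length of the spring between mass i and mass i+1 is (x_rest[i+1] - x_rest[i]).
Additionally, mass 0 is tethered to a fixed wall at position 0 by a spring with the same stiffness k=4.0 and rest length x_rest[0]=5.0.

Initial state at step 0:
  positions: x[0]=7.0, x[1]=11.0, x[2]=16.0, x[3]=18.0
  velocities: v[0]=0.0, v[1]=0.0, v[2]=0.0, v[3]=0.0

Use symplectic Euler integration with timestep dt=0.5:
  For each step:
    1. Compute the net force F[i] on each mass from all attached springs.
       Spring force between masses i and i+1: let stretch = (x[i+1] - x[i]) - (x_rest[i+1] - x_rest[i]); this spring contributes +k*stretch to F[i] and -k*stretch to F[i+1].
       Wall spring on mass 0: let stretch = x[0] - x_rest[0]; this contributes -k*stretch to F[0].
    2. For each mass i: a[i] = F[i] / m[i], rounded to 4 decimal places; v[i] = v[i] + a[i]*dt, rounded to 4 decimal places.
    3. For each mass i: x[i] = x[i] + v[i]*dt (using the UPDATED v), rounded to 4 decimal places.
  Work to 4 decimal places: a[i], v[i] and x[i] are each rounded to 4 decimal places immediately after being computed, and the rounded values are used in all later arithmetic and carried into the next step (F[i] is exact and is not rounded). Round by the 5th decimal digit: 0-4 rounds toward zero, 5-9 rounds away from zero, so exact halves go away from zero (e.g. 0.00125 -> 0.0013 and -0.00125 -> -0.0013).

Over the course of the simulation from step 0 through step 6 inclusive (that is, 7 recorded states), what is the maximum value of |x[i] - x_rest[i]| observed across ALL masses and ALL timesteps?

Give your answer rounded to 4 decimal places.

Answer: 4.0000

Derivation:
Step 0: x=[7.0000 11.0000 16.0000 18.0000] v=[0.0000 0.0000 0.0000 0.0000]
Step 1: x=[4.0000 12.0000 13.0000 21.0000] v=[-6.0000 2.0000 -6.0000 6.0000]
Step 2: x=[5.0000 6.0000 17.0000 21.0000] v=[2.0000 -12.0000 8.0000 0.0000]
Step 3: x=[2.0000 10.0000 14.0000 22.0000] v=[-6.0000 8.0000 -6.0000 2.0000]
Step 4: x=[5.0000 10.0000 15.0000 20.0000] v=[6.0000 0.0000 2.0000 -4.0000]
Step 5: x=[8.0000 10.0000 16.0000 18.0000] v=[6.0000 0.0000 2.0000 -4.0000]
Step 6: x=[5.0000 14.0000 13.0000 19.0000] v=[-6.0000 8.0000 -6.0000 2.0000]
Max displacement = 4.0000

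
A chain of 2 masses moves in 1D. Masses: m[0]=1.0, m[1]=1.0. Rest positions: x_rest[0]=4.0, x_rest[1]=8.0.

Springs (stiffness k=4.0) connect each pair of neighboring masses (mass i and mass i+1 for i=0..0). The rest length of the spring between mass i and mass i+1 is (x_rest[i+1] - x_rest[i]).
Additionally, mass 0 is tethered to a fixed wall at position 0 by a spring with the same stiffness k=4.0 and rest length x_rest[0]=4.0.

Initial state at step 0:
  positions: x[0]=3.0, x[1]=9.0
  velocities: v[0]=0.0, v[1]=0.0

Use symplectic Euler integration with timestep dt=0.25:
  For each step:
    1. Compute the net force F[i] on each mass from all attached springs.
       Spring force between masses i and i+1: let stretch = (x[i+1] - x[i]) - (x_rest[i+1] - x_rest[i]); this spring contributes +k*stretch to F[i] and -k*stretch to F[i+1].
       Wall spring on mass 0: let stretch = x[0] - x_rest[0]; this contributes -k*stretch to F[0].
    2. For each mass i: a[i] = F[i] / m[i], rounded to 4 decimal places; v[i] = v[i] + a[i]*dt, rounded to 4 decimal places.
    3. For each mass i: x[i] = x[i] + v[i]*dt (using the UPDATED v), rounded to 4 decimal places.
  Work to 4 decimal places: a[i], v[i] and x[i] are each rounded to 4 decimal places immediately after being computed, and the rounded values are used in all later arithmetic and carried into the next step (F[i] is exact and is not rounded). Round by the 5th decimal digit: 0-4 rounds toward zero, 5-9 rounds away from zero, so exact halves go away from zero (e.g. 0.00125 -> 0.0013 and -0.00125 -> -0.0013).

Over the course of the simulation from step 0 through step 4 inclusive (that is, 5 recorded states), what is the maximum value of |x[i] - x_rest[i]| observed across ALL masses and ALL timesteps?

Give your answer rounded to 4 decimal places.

Step 0: x=[3.0000 9.0000] v=[0.0000 0.0000]
Step 1: x=[3.7500 8.5000] v=[3.0000 -2.0000]
Step 2: x=[4.7500 7.8125] v=[4.0000 -2.7500]
Step 3: x=[5.3281 7.3594] v=[2.3125 -1.8125]
Step 4: x=[5.0820 7.3985] v=[-0.9843 0.1562]
Max displacement = 1.3281

Answer: 1.3281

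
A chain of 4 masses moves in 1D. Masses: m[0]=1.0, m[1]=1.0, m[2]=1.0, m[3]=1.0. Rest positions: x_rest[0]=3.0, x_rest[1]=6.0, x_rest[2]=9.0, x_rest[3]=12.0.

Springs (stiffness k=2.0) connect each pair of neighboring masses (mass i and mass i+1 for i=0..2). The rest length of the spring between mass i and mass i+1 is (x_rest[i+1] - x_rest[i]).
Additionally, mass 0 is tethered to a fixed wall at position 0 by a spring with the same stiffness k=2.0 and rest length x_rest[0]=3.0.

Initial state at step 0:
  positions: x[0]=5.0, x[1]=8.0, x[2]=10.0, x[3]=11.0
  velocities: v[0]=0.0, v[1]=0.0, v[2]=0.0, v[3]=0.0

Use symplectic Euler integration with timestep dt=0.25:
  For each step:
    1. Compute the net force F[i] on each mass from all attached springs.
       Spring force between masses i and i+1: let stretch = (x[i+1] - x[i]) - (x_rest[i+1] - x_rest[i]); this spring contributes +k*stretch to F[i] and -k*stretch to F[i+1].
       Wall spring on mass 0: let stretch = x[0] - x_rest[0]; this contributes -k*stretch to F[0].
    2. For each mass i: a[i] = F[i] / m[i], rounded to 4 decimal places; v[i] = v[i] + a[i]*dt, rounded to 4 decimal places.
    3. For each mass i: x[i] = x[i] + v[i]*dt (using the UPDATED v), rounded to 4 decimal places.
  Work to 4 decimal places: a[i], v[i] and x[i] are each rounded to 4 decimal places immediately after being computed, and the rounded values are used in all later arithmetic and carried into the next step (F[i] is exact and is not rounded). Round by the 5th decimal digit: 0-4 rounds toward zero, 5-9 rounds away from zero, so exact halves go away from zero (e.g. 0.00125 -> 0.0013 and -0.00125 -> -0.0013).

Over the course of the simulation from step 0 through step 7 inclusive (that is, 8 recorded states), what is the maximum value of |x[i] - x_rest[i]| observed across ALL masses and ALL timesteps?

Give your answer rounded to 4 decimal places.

Answer: 2.0030

Derivation:
Step 0: x=[5.0000 8.0000 10.0000 11.0000] v=[0.0000 0.0000 0.0000 0.0000]
Step 1: x=[4.7500 7.8750 9.8750 11.2500] v=[-1.0000 -0.5000 -0.5000 1.0000]
Step 2: x=[4.2969 7.6094 9.6719 11.7031] v=[-1.8125 -1.0625 -0.8125 1.8125]
Step 3: x=[3.7207 7.1875 9.4649 12.2773] v=[-2.3047 -1.6875 -0.8282 2.2969]
Step 4: x=[3.1128 6.6170 9.3247 12.8750] v=[-2.4317 -2.2822 -0.5607 2.3907]
Step 5: x=[2.5538 5.9469 9.2899 13.4039] v=[-2.2360 -2.6805 -0.1394 2.1156]
Step 6: x=[2.0997 5.2705 9.3514 13.7936] v=[-1.8164 -2.7056 0.2461 1.5586]
Step 7: x=[1.7795 4.7079 9.4581 14.0030] v=[-1.2809 -2.2506 0.4268 0.8375]
Max displacement = 2.0030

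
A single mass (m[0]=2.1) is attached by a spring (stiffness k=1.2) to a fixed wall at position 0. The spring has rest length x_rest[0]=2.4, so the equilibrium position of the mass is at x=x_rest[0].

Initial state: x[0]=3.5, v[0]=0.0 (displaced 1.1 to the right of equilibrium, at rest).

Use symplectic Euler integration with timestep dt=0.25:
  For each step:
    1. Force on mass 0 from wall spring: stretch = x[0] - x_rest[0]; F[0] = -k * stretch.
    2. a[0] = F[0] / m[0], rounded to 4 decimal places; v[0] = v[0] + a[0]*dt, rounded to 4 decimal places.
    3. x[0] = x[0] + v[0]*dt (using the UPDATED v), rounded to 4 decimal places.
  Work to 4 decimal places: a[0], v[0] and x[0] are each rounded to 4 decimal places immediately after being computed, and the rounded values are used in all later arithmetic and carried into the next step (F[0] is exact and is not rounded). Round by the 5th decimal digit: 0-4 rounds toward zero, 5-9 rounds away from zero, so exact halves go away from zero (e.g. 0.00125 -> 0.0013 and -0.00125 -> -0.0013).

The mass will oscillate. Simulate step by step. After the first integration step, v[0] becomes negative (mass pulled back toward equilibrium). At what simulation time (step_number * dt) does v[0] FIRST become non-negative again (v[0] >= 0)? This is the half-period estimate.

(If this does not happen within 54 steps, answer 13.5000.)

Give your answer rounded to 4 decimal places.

Answer: 4.2500

Derivation:
Step 0: x=[3.5000] v=[0.0000]
Step 1: x=[3.4607] v=[-0.1572]
Step 2: x=[3.3835] v=[-0.3087]
Step 3: x=[3.2712] v=[-0.4492]
Step 4: x=[3.1278] v=[-0.5737]
Step 5: x=[2.9584] v=[-0.6777]
Step 6: x=[2.7690] v=[-0.7575]
Step 7: x=[2.5665] v=[-0.8102]
Step 8: x=[2.3580] v=[-0.8340]
Step 9: x=[2.1510] v=[-0.8280]
Step 10: x=[1.9529] v=[-0.7924]
Step 11: x=[1.7708] v=[-0.7285]
Step 12: x=[1.6112] v=[-0.6386]
Step 13: x=[1.4797] v=[-0.5259]
Step 14: x=[1.3811] v=[-0.3944]
Step 15: x=[1.3189] v=[-0.2489]
Step 16: x=[1.2953] v=[-0.0945]
Step 17: x=[1.3111] v=[0.0633]
First v>=0 after going negative at step 17, time=4.2500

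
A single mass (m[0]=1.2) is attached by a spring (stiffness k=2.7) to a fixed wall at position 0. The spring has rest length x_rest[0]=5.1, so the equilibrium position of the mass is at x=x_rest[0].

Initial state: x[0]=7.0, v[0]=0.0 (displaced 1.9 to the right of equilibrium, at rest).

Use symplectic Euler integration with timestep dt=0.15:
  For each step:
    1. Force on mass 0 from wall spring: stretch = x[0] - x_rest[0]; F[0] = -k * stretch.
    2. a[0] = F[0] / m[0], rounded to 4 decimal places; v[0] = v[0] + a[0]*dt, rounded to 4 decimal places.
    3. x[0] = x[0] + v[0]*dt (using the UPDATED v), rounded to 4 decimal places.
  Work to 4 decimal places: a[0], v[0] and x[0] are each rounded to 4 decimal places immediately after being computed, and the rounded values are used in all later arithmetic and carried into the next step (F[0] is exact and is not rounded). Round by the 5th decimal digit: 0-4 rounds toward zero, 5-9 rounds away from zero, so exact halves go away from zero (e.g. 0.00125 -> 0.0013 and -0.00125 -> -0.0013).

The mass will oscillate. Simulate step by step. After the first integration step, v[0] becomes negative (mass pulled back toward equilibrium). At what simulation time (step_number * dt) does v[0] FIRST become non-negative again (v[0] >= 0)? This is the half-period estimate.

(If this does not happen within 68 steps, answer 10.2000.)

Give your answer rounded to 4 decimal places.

Answer: 2.1000

Derivation:
Step 0: x=[7.0000] v=[0.0000]
Step 1: x=[6.9038] v=[-0.6413]
Step 2: x=[6.7163] v=[-1.2501]
Step 3: x=[6.4470] v=[-1.7956]
Step 4: x=[6.1095] v=[-2.2502]
Step 5: x=[5.7209] v=[-2.5909]
Step 6: x=[5.3008] v=[-2.8005]
Step 7: x=[4.8706] v=[-2.8683]
Step 8: x=[4.4520] v=[-2.7909]
Step 9: x=[4.0662] v=[-2.5722]
Step 10: x=[3.7327] v=[-2.2233]
Step 11: x=[3.4684] v=[-1.7618]
Step 12: x=[3.2867] v=[-1.2111]
Step 13: x=[3.1968] v=[-0.5991]
Step 14: x=[3.2033] v=[0.0432]
First v>=0 after going negative at step 14, time=2.1000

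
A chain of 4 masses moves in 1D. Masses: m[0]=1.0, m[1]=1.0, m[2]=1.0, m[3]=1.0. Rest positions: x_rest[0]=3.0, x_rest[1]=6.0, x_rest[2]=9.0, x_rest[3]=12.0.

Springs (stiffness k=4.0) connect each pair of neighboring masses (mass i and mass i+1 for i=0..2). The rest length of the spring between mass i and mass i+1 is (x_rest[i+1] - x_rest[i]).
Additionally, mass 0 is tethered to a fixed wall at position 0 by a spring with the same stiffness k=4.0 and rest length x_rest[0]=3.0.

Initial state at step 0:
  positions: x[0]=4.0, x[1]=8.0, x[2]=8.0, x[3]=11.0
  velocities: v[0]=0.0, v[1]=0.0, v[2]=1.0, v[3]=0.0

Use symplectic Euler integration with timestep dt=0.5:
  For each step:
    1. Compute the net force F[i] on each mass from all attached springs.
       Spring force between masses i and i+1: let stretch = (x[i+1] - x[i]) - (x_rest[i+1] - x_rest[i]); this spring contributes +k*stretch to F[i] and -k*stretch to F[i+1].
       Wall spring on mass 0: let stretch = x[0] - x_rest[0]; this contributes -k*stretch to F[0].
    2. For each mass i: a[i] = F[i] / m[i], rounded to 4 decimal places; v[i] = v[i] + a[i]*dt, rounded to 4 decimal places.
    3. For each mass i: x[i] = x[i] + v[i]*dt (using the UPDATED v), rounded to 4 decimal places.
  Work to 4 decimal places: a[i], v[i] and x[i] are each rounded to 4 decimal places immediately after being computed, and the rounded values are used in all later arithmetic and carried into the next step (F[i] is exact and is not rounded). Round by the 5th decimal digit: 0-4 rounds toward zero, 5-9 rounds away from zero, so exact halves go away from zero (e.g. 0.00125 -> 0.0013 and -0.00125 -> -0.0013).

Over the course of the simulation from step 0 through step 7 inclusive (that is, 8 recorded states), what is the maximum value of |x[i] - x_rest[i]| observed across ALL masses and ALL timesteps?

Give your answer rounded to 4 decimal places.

Answer: 3.5000

Derivation:
Step 0: x=[4.0000 8.0000 8.0000 11.0000] v=[0.0000 0.0000 1.0000 0.0000]
Step 1: x=[4.0000 4.0000 11.5000 11.0000] v=[0.0000 -8.0000 7.0000 0.0000]
Step 2: x=[0.0000 7.5000 7.0000 14.5000] v=[-8.0000 7.0000 -9.0000 7.0000]
Step 3: x=[3.5000 3.0000 10.5000 13.5000] v=[7.0000 -9.0000 7.0000 -2.0000]
Step 4: x=[3.0000 6.5000 9.5000 12.5000] v=[-1.0000 7.0000 -2.0000 -2.0000]
Step 5: x=[3.0000 9.5000 8.5000 11.5000] v=[0.0000 6.0000 -2.0000 -2.0000]
Step 6: x=[6.5000 5.0000 11.5000 10.5000] v=[7.0000 -9.0000 6.0000 -2.0000]
Step 7: x=[2.0000 8.5000 7.0000 13.5000] v=[-9.0000 7.0000 -9.0000 6.0000]
Max displacement = 3.5000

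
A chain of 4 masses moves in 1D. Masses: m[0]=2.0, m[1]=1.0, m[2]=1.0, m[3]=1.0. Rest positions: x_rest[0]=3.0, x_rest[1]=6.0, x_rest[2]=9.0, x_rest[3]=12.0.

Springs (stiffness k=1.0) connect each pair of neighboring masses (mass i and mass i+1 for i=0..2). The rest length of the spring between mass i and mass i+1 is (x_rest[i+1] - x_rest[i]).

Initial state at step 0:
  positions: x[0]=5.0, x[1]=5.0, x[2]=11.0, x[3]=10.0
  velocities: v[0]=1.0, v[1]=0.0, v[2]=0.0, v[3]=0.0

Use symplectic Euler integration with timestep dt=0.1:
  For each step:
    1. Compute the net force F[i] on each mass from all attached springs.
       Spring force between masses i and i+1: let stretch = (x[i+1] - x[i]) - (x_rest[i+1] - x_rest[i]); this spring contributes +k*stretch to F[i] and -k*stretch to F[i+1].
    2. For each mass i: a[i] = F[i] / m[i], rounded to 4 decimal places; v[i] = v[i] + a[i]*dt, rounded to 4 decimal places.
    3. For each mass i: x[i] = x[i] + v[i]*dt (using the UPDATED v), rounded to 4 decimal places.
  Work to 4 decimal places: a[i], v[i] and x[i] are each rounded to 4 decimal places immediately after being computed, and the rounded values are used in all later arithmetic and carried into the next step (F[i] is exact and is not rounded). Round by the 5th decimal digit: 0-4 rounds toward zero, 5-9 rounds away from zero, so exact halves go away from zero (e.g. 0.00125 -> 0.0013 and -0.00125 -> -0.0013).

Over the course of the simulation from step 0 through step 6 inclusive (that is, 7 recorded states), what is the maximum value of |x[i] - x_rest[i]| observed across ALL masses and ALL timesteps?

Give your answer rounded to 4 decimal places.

Step 0: x=[5.0000 5.0000 11.0000 10.0000] v=[1.0000 0.0000 0.0000 0.0000]
Step 1: x=[5.0850 5.0600 10.9300 10.0400] v=[0.8500 0.6000 -0.7000 0.4000]
Step 2: x=[5.1549 5.1790 10.7924 10.1189] v=[0.6988 1.1895 -1.3760 0.7890]
Step 3: x=[5.2099 5.3538 10.5919 10.2345] v=[0.5500 1.7484 -2.0047 1.1564]
Step 4: x=[5.2506 5.5796 10.3355 10.3837] v=[0.4072 2.2578 -2.5643 1.4921]
Step 5: x=[5.2780 5.8497 10.0320 10.5624] v=[0.2737 2.7005 -3.0351 1.7873]
Step 6: x=[5.2932 6.1559 9.6920 10.7658] v=[0.1523 3.0616 -3.4003 2.0343]
Max displacement = 2.2932

Answer: 2.2932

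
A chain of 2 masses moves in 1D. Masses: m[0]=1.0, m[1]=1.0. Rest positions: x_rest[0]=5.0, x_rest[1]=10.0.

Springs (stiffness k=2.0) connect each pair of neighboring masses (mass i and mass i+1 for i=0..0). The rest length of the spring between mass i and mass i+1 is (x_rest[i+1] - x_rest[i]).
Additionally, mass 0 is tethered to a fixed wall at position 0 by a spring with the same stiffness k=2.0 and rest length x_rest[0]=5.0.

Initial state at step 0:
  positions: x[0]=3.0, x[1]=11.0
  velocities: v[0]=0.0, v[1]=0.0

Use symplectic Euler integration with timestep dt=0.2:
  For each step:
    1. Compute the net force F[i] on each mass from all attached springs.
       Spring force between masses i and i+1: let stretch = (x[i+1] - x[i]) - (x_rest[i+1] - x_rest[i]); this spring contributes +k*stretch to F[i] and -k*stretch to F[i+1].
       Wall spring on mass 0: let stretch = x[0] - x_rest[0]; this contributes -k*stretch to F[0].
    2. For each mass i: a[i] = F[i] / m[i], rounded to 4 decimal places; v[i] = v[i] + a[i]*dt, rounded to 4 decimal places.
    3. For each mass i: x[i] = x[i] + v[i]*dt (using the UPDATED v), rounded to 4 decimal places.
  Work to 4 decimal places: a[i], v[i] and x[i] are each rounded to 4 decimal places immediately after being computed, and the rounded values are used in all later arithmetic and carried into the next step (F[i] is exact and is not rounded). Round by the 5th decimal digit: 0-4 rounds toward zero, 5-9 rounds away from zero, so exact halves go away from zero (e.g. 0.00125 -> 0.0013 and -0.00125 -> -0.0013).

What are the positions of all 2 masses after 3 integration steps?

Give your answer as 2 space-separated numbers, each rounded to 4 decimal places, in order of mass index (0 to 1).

Answer: 5.0014 9.8052

Derivation:
Step 0: x=[3.0000 11.0000] v=[0.0000 0.0000]
Step 1: x=[3.4000 10.7600] v=[2.0000 -1.2000]
Step 2: x=[4.1168 10.3312] v=[3.5840 -2.1440]
Step 3: x=[5.0014 9.8052] v=[4.4230 -2.6298]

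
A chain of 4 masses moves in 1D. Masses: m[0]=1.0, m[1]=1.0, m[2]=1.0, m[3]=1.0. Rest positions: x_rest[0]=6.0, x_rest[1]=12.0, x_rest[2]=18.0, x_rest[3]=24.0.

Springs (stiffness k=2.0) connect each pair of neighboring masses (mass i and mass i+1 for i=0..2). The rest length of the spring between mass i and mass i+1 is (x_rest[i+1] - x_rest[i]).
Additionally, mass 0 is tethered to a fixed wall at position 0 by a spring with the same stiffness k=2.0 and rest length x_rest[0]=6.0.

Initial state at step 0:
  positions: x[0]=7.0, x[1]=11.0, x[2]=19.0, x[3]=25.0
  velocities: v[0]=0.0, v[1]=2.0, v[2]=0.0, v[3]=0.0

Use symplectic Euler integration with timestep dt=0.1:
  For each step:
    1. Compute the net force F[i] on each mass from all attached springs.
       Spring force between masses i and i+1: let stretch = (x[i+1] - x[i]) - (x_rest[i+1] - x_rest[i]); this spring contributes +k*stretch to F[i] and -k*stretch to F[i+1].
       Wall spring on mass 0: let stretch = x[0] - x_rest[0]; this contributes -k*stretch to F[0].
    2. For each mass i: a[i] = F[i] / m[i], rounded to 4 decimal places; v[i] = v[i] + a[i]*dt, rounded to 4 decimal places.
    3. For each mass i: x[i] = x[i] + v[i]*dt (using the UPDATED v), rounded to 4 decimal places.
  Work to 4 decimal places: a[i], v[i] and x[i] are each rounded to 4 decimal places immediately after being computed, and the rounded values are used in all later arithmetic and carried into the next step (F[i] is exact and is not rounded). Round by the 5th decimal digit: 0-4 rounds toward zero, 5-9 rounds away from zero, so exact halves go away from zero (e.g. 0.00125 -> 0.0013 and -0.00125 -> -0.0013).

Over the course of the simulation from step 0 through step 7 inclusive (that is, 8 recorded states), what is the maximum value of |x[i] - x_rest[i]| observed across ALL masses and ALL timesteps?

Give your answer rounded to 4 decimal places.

Answer: 1.6636

Derivation:
Step 0: x=[7.0000 11.0000 19.0000 25.0000] v=[0.0000 2.0000 0.0000 0.0000]
Step 1: x=[6.9400 11.2800 18.9600 25.0000] v=[-0.6000 2.8000 -0.4000 0.0000]
Step 2: x=[6.8280 11.6268 18.8872 24.9992] v=[-1.1200 3.4680 -0.7280 -0.0080]
Step 3: x=[6.6754 12.0228 18.7914 24.9962] v=[-1.5258 3.9603 -0.9577 -0.0304]
Step 4: x=[6.4963 12.4473 18.6844 24.9891] v=[-1.7914 4.2445 -1.0705 -0.0714]
Step 5: x=[6.3063 12.8775 18.5787 24.9759] v=[-1.9005 4.3017 -1.0570 -0.1323]
Step 6: x=[6.1216 13.2903 18.4869 24.9547] v=[-1.8475 4.1277 -0.9178 -0.2117]
Step 7: x=[5.9578 13.6636 18.4205 24.9242] v=[-1.6381 3.7333 -0.6636 -0.3053]
Max displacement = 1.6636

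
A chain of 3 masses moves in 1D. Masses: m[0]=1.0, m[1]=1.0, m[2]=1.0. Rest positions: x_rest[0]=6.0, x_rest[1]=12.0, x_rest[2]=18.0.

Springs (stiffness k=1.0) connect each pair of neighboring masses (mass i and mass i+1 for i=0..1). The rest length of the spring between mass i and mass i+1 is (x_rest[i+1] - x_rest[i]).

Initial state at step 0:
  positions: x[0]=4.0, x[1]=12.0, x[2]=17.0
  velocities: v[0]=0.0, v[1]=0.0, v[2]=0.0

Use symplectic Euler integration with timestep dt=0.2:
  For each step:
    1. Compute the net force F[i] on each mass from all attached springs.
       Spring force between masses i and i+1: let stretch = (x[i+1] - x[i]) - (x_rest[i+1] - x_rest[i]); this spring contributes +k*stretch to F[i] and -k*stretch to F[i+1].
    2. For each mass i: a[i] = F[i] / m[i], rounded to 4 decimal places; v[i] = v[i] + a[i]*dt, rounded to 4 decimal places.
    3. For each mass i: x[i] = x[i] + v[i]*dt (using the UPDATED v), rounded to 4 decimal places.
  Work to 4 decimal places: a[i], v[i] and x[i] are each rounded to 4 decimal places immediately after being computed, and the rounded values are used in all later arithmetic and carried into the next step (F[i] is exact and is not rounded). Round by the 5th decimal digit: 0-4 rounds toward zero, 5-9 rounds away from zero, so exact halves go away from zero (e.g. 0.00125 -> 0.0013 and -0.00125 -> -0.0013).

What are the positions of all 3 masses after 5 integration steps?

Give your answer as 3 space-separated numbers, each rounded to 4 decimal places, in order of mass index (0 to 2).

Answer: 4.9442 10.6574 17.3984

Derivation:
Step 0: x=[4.0000 12.0000 17.0000] v=[0.0000 0.0000 0.0000]
Step 1: x=[4.0800 11.8800 17.0400] v=[0.4000 -0.6000 0.2000]
Step 2: x=[4.2320 11.6544 17.1136] v=[0.7600 -1.1280 0.3680]
Step 3: x=[4.4409 11.3503 17.2088] v=[1.0445 -1.5206 0.4762]
Step 4: x=[4.6862 11.0041 17.3097] v=[1.2264 -1.7308 0.5045]
Step 5: x=[4.9442 10.6574 17.3984] v=[1.2900 -1.7333 0.4434]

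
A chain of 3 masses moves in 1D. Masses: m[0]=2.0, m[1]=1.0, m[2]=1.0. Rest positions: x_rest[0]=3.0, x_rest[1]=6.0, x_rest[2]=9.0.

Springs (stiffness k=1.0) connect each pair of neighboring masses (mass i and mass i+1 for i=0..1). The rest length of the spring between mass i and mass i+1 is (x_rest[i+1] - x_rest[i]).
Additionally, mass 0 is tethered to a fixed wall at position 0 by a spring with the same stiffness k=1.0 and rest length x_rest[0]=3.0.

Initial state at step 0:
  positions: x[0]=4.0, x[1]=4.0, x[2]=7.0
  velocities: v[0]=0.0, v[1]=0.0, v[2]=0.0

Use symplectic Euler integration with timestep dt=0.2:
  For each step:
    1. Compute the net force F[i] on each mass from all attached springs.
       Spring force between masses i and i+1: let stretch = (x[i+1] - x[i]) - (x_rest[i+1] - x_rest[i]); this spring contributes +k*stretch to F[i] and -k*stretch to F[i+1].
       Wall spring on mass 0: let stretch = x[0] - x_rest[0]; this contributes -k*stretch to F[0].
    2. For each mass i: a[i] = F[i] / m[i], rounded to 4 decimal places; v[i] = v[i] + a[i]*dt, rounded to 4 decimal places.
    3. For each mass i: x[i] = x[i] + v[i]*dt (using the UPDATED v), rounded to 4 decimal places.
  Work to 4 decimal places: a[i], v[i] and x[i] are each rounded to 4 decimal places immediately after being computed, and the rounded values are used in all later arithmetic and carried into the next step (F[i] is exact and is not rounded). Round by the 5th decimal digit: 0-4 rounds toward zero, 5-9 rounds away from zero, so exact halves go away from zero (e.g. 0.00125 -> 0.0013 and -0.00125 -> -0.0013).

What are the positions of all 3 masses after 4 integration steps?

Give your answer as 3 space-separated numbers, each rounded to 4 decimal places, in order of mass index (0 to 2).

Step 0: x=[4.0000 4.0000 7.0000] v=[0.0000 0.0000 0.0000]
Step 1: x=[3.9200 4.1200 7.0000] v=[-0.4000 0.6000 0.0000]
Step 2: x=[3.7656 4.3472 7.0048] v=[-0.7720 1.1360 0.0240]
Step 3: x=[3.5475 4.6574 7.0233] v=[-1.0904 1.5512 0.0925]
Step 4: x=[3.2807 5.0179 7.0672] v=[-1.3342 1.8024 0.2193]

Answer: 3.2807 5.0179 7.0672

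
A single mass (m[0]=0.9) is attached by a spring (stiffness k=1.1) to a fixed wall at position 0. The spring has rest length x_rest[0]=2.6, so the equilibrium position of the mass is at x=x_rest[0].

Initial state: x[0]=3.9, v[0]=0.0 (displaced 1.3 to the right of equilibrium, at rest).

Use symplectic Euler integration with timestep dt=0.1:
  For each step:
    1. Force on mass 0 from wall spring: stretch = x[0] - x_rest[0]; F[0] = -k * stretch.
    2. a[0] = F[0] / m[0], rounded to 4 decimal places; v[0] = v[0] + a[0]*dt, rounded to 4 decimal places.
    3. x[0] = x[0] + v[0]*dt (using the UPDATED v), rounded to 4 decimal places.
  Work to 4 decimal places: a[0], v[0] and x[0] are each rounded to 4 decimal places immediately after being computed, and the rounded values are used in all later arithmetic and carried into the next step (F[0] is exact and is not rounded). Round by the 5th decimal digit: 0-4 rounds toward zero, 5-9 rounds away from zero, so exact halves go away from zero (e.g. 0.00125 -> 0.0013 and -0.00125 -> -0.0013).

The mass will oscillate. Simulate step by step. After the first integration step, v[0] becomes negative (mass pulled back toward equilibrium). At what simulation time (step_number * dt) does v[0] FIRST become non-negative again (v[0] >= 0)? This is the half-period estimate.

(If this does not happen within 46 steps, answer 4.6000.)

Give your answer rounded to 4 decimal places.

Answer: 2.9000

Derivation:
Step 0: x=[3.9000] v=[0.0000]
Step 1: x=[3.8841] v=[-0.1589]
Step 2: x=[3.8525] v=[-0.3159]
Step 3: x=[3.8056] v=[-0.4690]
Step 4: x=[3.7440] v=[-0.6164]
Step 5: x=[3.6684] v=[-0.7562]
Step 6: x=[3.5797] v=[-0.8868]
Step 7: x=[3.4791] v=[-1.0065]
Step 8: x=[3.3677] v=[-1.1140]
Step 9: x=[3.2469] v=[-1.2078]
Step 10: x=[3.1182] v=[-1.2869]
Step 11: x=[2.9832] v=[-1.3502]
Step 12: x=[2.8435] v=[-1.3970]
Step 13: x=[2.7008] v=[-1.4268]
Step 14: x=[2.5569] v=[-1.4391]
Step 15: x=[2.4135] v=[-1.4338]
Step 16: x=[2.2724] v=[-1.4110]
Step 17: x=[2.1353] v=[-1.3710]
Step 18: x=[2.0039] v=[-1.3142]
Step 19: x=[1.8798] v=[-1.2413]
Step 20: x=[1.7645] v=[-1.1533]
Step 21: x=[1.6594] v=[-1.0512]
Step 22: x=[1.5658] v=[-0.9362]
Step 23: x=[1.4848] v=[-0.8098]
Step 24: x=[1.4175] v=[-0.6735]
Step 25: x=[1.3646] v=[-0.5290]
Step 26: x=[1.3268] v=[-0.3780]
Step 27: x=[1.3046] v=[-0.2224]
Step 28: x=[1.2982] v=[-0.0641]
Step 29: x=[1.3077] v=[0.0950]
First v>=0 after going negative at step 29, time=2.9000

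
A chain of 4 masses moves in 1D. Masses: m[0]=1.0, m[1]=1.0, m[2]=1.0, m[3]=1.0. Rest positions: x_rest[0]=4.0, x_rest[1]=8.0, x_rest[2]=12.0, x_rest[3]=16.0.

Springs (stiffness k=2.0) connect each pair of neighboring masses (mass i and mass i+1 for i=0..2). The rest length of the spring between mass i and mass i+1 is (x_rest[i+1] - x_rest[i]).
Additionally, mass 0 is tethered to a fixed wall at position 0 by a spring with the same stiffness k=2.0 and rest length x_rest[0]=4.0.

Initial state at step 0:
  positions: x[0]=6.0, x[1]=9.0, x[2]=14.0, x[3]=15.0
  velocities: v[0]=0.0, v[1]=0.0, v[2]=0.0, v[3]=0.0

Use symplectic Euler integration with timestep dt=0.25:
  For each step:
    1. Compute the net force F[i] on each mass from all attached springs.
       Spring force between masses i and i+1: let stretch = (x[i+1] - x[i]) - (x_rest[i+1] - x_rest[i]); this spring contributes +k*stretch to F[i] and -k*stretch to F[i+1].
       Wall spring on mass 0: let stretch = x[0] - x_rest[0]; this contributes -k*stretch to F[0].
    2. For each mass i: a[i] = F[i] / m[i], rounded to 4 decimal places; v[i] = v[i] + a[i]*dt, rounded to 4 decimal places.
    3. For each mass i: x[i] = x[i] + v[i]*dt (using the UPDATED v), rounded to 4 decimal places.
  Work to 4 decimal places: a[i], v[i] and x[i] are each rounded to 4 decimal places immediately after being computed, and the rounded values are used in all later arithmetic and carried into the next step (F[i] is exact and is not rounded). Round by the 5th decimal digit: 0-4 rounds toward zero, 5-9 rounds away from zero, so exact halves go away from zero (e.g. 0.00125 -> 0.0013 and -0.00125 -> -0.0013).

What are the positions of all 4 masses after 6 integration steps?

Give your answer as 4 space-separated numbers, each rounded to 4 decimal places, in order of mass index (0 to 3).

Answer: 3.3980 7.7297 11.9904 17.8663

Derivation:
Step 0: x=[6.0000 9.0000 14.0000 15.0000] v=[0.0000 0.0000 0.0000 0.0000]
Step 1: x=[5.6250 9.2500 13.5000 15.3750] v=[-1.5000 1.0000 -2.0000 1.5000]
Step 2: x=[5.0000 9.5781 12.7031 16.0156] v=[-2.5000 1.3125 -3.1875 2.5625]
Step 3: x=[4.3223 9.7246 11.9297 16.7422] v=[-2.7110 0.5860 -3.0938 2.9063]
Step 4: x=[3.7796 9.4715 11.4822 17.3672] v=[-2.1710 -1.0126 -1.7901 2.5001]
Step 5: x=[3.4759 8.7582 11.5190 17.7566] v=[-1.2149 -2.8532 0.1471 1.5576]
Step 6: x=[3.3980 7.7297 11.9904 17.8663] v=[-0.3117 -4.1140 1.8855 0.4388]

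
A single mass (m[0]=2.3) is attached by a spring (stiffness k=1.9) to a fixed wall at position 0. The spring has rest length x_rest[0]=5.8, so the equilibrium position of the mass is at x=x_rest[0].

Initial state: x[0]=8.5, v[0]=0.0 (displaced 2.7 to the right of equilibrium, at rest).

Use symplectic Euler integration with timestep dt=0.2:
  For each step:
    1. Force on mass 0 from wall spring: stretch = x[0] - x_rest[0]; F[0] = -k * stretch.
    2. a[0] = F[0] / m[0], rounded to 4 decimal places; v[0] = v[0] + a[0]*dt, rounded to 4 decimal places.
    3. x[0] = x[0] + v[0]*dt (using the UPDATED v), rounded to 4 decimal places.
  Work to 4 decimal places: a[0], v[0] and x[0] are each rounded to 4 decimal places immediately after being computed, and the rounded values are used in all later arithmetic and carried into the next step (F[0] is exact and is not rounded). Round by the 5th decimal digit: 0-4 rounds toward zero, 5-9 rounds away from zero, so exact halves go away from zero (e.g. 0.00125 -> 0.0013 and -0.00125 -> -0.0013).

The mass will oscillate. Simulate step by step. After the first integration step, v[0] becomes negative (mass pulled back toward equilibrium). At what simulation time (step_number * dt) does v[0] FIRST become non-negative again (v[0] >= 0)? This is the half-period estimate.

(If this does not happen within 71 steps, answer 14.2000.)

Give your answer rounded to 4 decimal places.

Answer: 3.6000

Derivation:
Step 0: x=[8.5000] v=[0.0000]
Step 1: x=[8.4108] v=[-0.4461]
Step 2: x=[8.2353] v=[-0.8774]
Step 3: x=[7.9793] v=[-1.2798]
Step 4: x=[7.6513] v=[-1.6399]
Step 5: x=[7.2621] v=[-1.9458]
Step 6: x=[6.8246] v=[-2.1874]
Step 7: x=[6.3533] v=[-2.3567]
Step 8: x=[5.8637] v=[-2.4481]
Step 9: x=[5.3720] v=[-2.4586]
Step 10: x=[4.8944] v=[-2.3879]
Step 11: x=[4.4467] v=[-2.2383]
Step 12: x=[4.0438] v=[-2.0147]
Step 13: x=[3.6989] v=[-1.7245]
Step 14: x=[3.4234] v=[-1.3774]
Step 15: x=[3.2265] v=[-0.9847]
Step 16: x=[3.1146] v=[-0.5595]
Step 17: x=[3.0914] v=[-0.1158]
Step 18: x=[3.1577] v=[0.3317]
First v>=0 after going negative at step 18, time=3.6000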